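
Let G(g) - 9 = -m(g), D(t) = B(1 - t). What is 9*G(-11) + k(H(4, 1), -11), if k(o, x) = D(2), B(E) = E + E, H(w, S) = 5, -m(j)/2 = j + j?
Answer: -317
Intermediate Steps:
m(j) = -4*j (m(j) = -2*(j + j) = -4*j)
B(E) = 2*E
D(t) = 2 - 2*t (D(t) = 2*(1 - t) = 2 - 2*t)
k(o, x) = -2 (k(o, x) = 2 - 2*2 = 2 - 4 = -2)
G(g) = 9 + 4*g (G(g) = 9 - (-4)*g = 9 + 4*g)
9*G(-11) + k(H(4, 1), -11) = 9*(9 + 4*(-11)) - 2 = 9*(9 - 44) - 2 = 9*(-35) - 2 = -315 - 2 = -317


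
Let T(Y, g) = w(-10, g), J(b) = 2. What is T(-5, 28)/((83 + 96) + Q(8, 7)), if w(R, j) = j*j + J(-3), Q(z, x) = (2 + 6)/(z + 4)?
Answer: 2358/539 ≈ 4.3748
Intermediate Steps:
Q(z, x) = 8/(4 + z)
w(R, j) = 2 + j**2 (w(R, j) = j*j + 2 = j**2 + 2 = 2 + j**2)
T(Y, g) = 2 + g**2
T(-5, 28)/((83 + 96) + Q(8, 7)) = (2 + 28**2)/((83 + 96) + 8/(4 + 8)) = (2 + 784)/(179 + 8/12) = 786/(179 + 8*(1/12)) = 786/(179 + 2/3) = 786/(539/3) = 786*(3/539) = 2358/539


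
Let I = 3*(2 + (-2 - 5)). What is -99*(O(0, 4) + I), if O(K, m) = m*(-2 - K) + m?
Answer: 1881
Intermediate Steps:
O(K, m) = m + m*(-2 - K)
I = -15 (I = 3*(2 - 7) = 3*(-5) = -15)
-99*(O(0, 4) + I) = -99*(-1*4*(1 + 0) - 15) = -99*(-1*4*1 - 15) = -99*(-4 - 15) = -99*(-19) = 1881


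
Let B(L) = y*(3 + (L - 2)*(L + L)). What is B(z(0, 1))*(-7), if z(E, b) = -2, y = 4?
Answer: -532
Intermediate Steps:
B(L) = 12 + 8*L*(-2 + L) (B(L) = 4*(3 + (L - 2)*(L + L)) = 4*(3 + (-2 + L)*(2*L)) = 4*(3 + 2*L*(-2 + L)) = 12 + 8*L*(-2 + L))
B(z(0, 1))*(-7) = (12 - 16*(-2) + 8*(-2)**2)*(-7) = (12 + 32 + 8*4)*(-7) = (12 + 32 + 32)*(-7) = 76*(-7) = -532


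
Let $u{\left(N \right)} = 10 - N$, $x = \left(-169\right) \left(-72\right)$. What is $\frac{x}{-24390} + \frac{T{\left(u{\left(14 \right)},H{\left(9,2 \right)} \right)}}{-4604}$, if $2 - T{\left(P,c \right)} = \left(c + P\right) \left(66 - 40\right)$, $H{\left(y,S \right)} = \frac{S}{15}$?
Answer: $- \frac{975371}{1871526} \approx -0.52116$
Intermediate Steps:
$H{\left(y,S \right)} = \frac{S}{15}$ ($H{\left(y,S \right)} = S \frac{1}{15} = \frac{S}{15}$)
$x = 12168$
$T{\left(P,c \right)} = 2 - 26 P - 26 c$ ($T{\left(P,c \right)} = 2 - \left(c + P\right) \left(66 - 40\right) = 2 - \left(P + c\right) 26 = 2 - \left(26 P + 26 c\right) = 2 - 26 P - 26 c$)
$\frac{x}{-24390} + \frac{T{\left(u{\left(14 \right)},H{\left(9,2 \right)} \right)}}{-4604} = \frac{12168}{-24390} + \frac{2 - 26 \left(10 - 14\right) - 26 \cdot \frac{1}{15} \cdot 2}{-4604} = 12168 \left(- \frac{1}{24390}\right) + \left(2 - 26 \left(10 - 14\right) - \frac{52}{15}\right) \left(- \frac{1}{4604}\right) = - \frac{676}{1355} + \left(2 - -104 - \frac{52}{15}\right) \left(- \frac{1}{4604}\right) = - \frac{676}{1355} + \left(2 + 104 - \frac{52}{15}\right) \left(- \frac{1}{4604}\right) = - \frac{676}{1355} + \frac{1538}{15} \left(- \frac{1}{4604}\right) = - \frac{676}{1355} - \frac{769}{34530} = - \frac{975371}{1871526}$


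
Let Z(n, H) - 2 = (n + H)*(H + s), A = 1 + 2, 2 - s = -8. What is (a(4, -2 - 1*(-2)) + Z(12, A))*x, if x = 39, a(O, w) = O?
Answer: 7839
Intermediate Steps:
s = 10 (s = 2 - 1*(-8) = 2 + 8 = 10)
A = 3
Z(n, H) = 2 + (10 + H)*(H + n) (Z(n, H) = 2 + (n + H)*(H + 10) = 2 + (H + n)*(10 + H) = 2 + (10 + H)*(H + n))
(a(4, -2 - 1*(-2)) + Z(12, A))*x = (4 + (2 + 3² + 10*3 + 10*12 + 3*12))*39 = (4 + (2 + 9 + 30 + 120 + 36))*39 = (4 + 197)*39 = 201*39 = 7839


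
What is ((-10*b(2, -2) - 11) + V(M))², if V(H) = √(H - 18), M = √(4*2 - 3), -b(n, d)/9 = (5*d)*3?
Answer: (2711 - I*√(18 - √5))² ≈ 7.3495e+6 - 2.153e+4*I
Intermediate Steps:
b(n, d) = -135*d (b(n, d) = -9*5*d*3 = -135*d)
M = √5 (M = √(8 - 3) = √5 ≈ 2.2361)
V(H) = √(-18 + H)
((-10*b(2, -2) - 11) + V(M))² = ((-(-1350)*(-2) - 11) + √(-18 + √5))² = ((-10*270 - 11) + √(-18 + √5))² = ((-2700 - 11) + √(-18 + √5))² = (-2711 + √(-18 + √5))²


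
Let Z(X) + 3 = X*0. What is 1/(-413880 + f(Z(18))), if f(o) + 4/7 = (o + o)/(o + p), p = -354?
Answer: -119/49251786 ≈ -2.4162e-6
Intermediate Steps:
Z(X) = -3 (Z(X) = -3 + X*0 = -3 + 0 = -3)
f(o) = -4/7 + 2*o/(-354 + o) (f(o) = -4/7 + (o + o)/(o - 354) = -4/7 + (2*o)/(-354 + o) = -4/7 + 2*o/(-354 + o))
1/(-413880 + f(Z(18))) = 1/(-413880 + 2*(708 + 5*(-3))/(7*(-354 - 3))) = 1/(-413880 + (2/7)*(708 - 15)/(-357)) = 1/(-413880 + (2/7)*(-1/357)*693) = 1/(-413880 - 66/119) = 1/(-49251786/119) = -119/49251786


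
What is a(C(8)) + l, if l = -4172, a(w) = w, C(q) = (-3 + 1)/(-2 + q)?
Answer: -12517/3 ≈ -4172.3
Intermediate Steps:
C(q) = -2/(-2 + q)
a(C(8)) + l = -2/(-2 + 8) - 4172 = -2/6 - 4172 = -2*1/6 - 4172 = -1/3 - 4172 = -12517/3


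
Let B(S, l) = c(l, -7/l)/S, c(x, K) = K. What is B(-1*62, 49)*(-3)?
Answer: -3/434 ≈ -0.0069124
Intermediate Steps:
B(S, l) = -7/(S*l) (B(S, l) = (-7/l)/S = -7/(S*l))
B(-1*62, 49)*(-3) = -7/(-1*62*49)*(-3) = -7*1/49/(-62)*(-3) = -7*(-1/62)*1/49*(-3) = (1/434)*(-3) = -3/434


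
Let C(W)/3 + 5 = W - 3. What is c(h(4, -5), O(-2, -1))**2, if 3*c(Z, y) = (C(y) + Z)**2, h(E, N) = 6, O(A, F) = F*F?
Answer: 5625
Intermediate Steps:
O(A, F) = F**2
C(W) = -24 + 3*W (C(W) = -15 + 3*(W - 3) = -15 + 3*(-3 + W) = -15 + (-9 + 3*W) = -24 + 3*W)
c(Z, y) = (-24 + Z + 3*y)**2/3 (c(Z, y) = ((-24 + 3*y) + Z)**2/3 = (-24 + Z + 3*y)**2/3)
c(h(4, -5), O(-2, -1))**2 = ((-24 + 6 + 3*(-1)**2)**2/3)**2 = ((-24 + 6 + 3*1)**2/3)**2 = ((-24 + 6 + 3)**2/3)**2 = ((1/3)*(-15)**2)**2 = ((1/3)*225)**2 = 75**2 = 5625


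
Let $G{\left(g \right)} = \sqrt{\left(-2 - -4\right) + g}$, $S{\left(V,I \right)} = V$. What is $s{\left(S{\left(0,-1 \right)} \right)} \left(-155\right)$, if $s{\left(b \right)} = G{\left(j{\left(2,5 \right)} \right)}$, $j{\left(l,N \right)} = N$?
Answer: $- 155 \sqrt{7} \approx -410.09$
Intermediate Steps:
$G{\left(g \right)} = \sqrt{2 + g}$ ($G{\left(g \right)} = \sqrt{\left(-2 + 4\right) + g} = \sqrt{2 + g}$)
$s{\left(b \right)} = \sqrt{7}$ ($s{\left(b \right)} = \sqrt{2 + 5} = \sqrt{7}$)
$s{\left(S{\left(0,-1 \right)} \right)} \left(-155\right) = \sqrt{7} \left(-155\right) = - 155 \sqrt{7}$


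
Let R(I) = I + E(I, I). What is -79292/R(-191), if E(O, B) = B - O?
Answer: 79292/191 ≈ 415.14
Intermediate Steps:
R(I) = I (R(I) = I + (I - I) = I + 0 = I)
-79292/R(-191) = -79292/(-191) = -79292*(-1/191) = 79292/191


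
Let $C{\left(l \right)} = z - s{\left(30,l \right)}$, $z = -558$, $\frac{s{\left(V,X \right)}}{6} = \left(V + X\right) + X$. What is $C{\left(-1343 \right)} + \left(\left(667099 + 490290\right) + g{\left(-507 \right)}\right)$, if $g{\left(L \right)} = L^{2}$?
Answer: $1429816$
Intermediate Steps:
$s{\left(V,X \right)} = 6 V + 12 X$ ($s{\left(V,X \right)} = 6 \left(\left(V + X\right) + X\right) = 6 \left(V + 2 X\right) = 6 V + 12 X$)
$C{\left(l \right)} = -738 - 12 l$ ($C{\left(l \right)} = -558 - \left(6 \cdot 30 + 12 l\right) = -558 - \left(180 + 12 l\right) = -738 - 12 l$)
$C{\left(-1343 \right)} + \left(\left(667099 + 490290\right) + g{\left(-507 \right)}\right) = \left(-738 - -16116\right) + \left(\left(667099 + 490290\right) + \left(-507\right)^{2}\right) = \left(-738 + 16116\right) + \left(1157389 + 257049\right) = 15378 + 1414438 = 1429816$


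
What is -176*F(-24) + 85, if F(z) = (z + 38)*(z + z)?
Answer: 118357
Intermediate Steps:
F(z) = 2*z*(38 + z) (F(z) = (38 + z)*(2*z) = 2*z*(38 + z))
-176*F(-24) + 85 = -352*(-24)*(38 - 24) + 85 = -352*(-24)*14 + 85 = -176*(-672) + 85 = 118272 + 85 = 118357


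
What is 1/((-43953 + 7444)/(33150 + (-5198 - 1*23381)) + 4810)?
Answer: 4571/21950001 ≈ 0.00020825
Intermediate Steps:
1/((-43953 + 7444)/(33150 + (-5198 - 1*23381)) + 4810) = 1/(-36509/(33150 + (-5198 - 23381)) + 4810) = 1/(-36509/(33150 - 28579) + 4810) = 1/(-36509/4571 + 4810) = 1/(21950001/4571) = 4571/21950001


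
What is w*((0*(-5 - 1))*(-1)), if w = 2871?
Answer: 0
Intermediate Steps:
w*((0*(-5 - 1))*(-1)) = 2871*((0*(-5 - 1))*(-1)) = 2871*((0*(-6))*(-1)) = 2871*(0*(-1)) = 2871*0 = 0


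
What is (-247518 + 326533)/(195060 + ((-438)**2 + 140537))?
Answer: 79015/527441 ≈ 0.14981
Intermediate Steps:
(-247518 + 326533)/(195060 + ((-438)**2 + 140537)) = 79015/(195060 + (191844 + 140537)) = 79015/(195060 + 332381) = 79015/527441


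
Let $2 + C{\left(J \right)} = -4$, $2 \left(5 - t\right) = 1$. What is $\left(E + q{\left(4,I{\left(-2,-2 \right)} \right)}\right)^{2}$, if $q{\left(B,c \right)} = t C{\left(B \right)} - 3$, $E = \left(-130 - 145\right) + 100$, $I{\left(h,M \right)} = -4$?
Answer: $42025$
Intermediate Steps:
$t = \frac{9}{2}$ ($t = 5 - \frac{1}{2} = \frac{9}{2} \approx 4.5$)
$C{\left(J \right)} = -6$ ($C{\left(J \right)} = -2 - 4 = -6$)
$E = -175$ ($E = -275 + 100 = -175$)
$q{\left(B,c \right)} = -30$ ($q{\left(B,c \right)} = \frac{9}{2} \left(-6\right) - 3 = -27 - 3 = -30$)
$\left(E + q{\left(4,I{\left(-2,-2 \right)} \right)}\right)^{2} = \left(-175 - 30\right)^{2} = \left(-205\right)^{2} = 42025$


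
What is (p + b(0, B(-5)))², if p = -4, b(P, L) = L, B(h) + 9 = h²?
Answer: 144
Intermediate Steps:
B(h) = -9 + h²
(p + b(0, B(-5)))² = (-4 + (-9 + (-5)²))² = (-4 + (-9 + 25))² = (-4 + 16)² = 12² = 144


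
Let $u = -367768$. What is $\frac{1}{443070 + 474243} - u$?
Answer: $\frac{337358367385}{917313} \approx 3.6777 \cdot 10^{5}$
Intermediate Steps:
$\frac{1}{443070 + 474243} - u = \frac{1}{443070 + 474243} - -367768 = \frac{1}{917313} + 367768 = \frac{337358367385}{917313}$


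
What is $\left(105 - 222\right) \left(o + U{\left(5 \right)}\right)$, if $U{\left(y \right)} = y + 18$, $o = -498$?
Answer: $55575$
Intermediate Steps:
$U{\left(y \right)} = 18 + y$
$\left(105 - 222\right) \left(o + U{\left(5 \right)}\right) = \left(105 - 222\right) \left(-498 + \left(18 + 5\right)\right) = - 117 \left(-498 + 23\right) = \left(-117\right) \left(-475\right) = 55575$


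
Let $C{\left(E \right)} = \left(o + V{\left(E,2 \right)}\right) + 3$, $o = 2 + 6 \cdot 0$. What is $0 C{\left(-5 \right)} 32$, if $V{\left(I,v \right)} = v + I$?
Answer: $0$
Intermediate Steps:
$V{\left(I,v \right)} = I + v$
$o = 2$ ($o = 2 + 0 = 2$)
$C{\left(E \right)} = 7 + E$ ($C{\left(E \right)} = \left(2 + \left(E + 2\right)\right) + 3 = \left(2 + \left(2 + E\right)\right) + 3 = \left(4 + E\right) + 3 = 7 + E$)
$0 C{\left(-5 \right)} 32 = 0 \left(7 - 5\right) 32 = 0 \cdot 2 \cdot 32 = 0 \cdot 32 = 0$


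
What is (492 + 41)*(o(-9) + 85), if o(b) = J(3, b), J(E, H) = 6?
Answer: 48503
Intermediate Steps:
o(b) = 6
(492 + 41)*(o(-9) + 85) = (492 + 41)*(6 + 85) = 533*91 = 48503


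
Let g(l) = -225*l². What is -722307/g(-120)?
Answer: 240769/1080000 ≈ 0.22293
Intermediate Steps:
-722307/g(-120) = -722307/((-225*(-120)²)) = -722307/((-225*14400)) = -722307/(-3240000) = -722307*(-1/3240000) = 240769/1080000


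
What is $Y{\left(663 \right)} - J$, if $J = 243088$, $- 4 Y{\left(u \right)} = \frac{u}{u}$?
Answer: $- \frac{972353}{4} \approx -2.4309 \cdot 10^{5}$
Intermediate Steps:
$Y{\left(u \right)} = - \frac{1}{4}$ ($Y{\left(u \right)} = - \frac{u \frac{1}{u}}{4} = \left(- \frac{1}{4}\right) 1 = - \frac{1}{4}$)
$Y{\left(663 \right)} - J = - \frac{1}{4} - 243088 = - \frac{972353}{4}$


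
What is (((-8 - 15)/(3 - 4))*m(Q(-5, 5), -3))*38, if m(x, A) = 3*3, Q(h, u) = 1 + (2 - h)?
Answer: 7866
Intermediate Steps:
Q(h, u) = 3 - h
m(x, A) = 9
(((-8 - 15)/(3 - 4))*m(Q(-5, 5), -3))*38 = (((-8 - 15)/(3 - 4))*9)*38 = (-23/(-1)*9)*38 = (-23*(-1)*9)*38 = (23*9)*38 = 207*38 = 7866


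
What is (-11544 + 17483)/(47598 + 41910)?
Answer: 5939/89508 ≈ 0.066352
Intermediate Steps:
(-11544 + 17483)/(47598 + 41910) = 5939/89508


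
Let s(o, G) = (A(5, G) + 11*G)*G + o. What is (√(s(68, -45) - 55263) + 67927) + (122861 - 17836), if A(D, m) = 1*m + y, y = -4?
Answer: 172952 + I*√30715 ≈ 1.7295e+5 + 175.26*I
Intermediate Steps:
A(D, m) = -4 + m (A(D, m) = 1*m - 4 = m - 4 = -4 + m)
s(o, G) = o + G*(-4 + 12*G) (s(o, G) = ((-4 + G) + 11*G)*G + o = (-4 + 12*G)*G + o = G*(-4 + 12*G) + o = o + G*(-4 + 12*G))
(√(s(68, -45) - 55263) + 67927) + (122861 - 17836) = (√((68 - 4*(-45) + 12*(-45)²) - 55263) + 67927) + (122861 - 17836) = (√((68 + 180 + 12*2025) - 55263) + 67927) + 105025 = (√((68 + 180 + 24300) - 55263) + 67927) + 105025 = (√(24548 - 55263) + 67927) + 105025 = (√(-30715) + 67927) + 105025 = (I*√30715 + 67927) + 105025 = (67927 + I*√30715) + 105025 = 172952 + I*√30715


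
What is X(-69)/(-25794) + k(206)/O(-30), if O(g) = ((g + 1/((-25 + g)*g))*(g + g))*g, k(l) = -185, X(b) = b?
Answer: 5193109/851184804 ≈ 0.0061010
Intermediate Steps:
O(g) = 2*g**2*(g + 1/(g*(-25 + g))) (O(g) = ((g + 1/(g*(-25 + g)))*(2*g))*g = (2*g*(g + 1/(g*(-25 + g))))*g = 2*g**2*(g + 1/(g*(-25 + g))))
X(-69)/(-25794) + k(206)/O(-30) = -69/(-25794) - 185*(-(-25 - 30)/(60*(1 + (-30)**3 - 25*(-30)**2))) = -69*(-1/25794) - 185*11/(12*(1 - 27000 - 25*900)) = 23/8598 - 185*11/(12*(1 - 27000 - 22500)) = 23/8598 - 185/(2*(-30)*(-1/55)*(-49499)) = 23/8598 - 185/(-593988/11) = 23/8598 - 185*(-11/593988) = 23/8598 + 2035/593988 = 5193109/851184804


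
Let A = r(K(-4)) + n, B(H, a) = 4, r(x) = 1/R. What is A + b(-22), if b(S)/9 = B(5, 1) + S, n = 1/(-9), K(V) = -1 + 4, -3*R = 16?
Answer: -23371/144 ≈ -162.30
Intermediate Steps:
R = -16/3 (R = -1/3*16 = -16/3 ≈ -5.3333)
K(V) = 3
n = -1/9 ≈ -0.11111
r(x) = -3/16 (r(x) = 1/(-16/3) = -3/16)
A = -43/144 (A = -3/16 - 1/9 = -43/144 ≈ -0.29861)
b(S) = 36 + 9*S (b(S) = 9*(4 + S) = 36 + 9*S)
A + b(-22) = -43/144 + (36 + 9*(-22)) = -43/144 + (36 - 198) = -43/144 - 162 = -23371/144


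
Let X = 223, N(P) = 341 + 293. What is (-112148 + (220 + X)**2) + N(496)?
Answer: 84735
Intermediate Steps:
N(P) = 634
(-112148 + (220 + X)**2) + N(496) = (-112148 + (220 + 223)**2) + 634 = (-112148 + 443**2) + 634 = (-112148 + 196249) + 634 = 84101 + 634 = 84735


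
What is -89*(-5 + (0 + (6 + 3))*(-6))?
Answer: 5251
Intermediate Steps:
-89*(-5 + (0 + (6 + 3))*(-6)) = -89*(-5 + (0 + 9)*(-6)) = -89*(-5 + 9*(-6)) = -89*(-5 - 54) = -89*(-59) = 5251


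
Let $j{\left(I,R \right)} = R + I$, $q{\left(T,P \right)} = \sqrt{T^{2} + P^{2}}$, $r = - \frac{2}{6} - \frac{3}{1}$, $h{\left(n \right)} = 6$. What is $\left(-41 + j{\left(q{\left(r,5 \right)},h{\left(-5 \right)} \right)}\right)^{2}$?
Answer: $\frac{11350}{9} - \frac{350 \sqrt{13}}{3} \approx 840.46$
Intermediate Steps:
$r = - \frac{10}{3}$ ($r = \left(-2\right) \frac{1}{6} - 3 = - \frac{1}{3} - 3 = - \frac{10}{3} \approx -3.3333$)
$q{\left(T,P \right)} = \sqrt{P^{2} + T^{2}}$
$j{\left(I,R \right)} = I + R$
$\left(-41 + j{\left(q{\left(r,5 \right)},h{\left(-5 \right)} \right)}\right)^{2} = \left(-41 + \left(\sqrt{5^{2} + \left(- \frac{10}{3}\right)^{2}} + 6\right)\right)^{2} = \left(-41 + \left(\sqrt{25 + \frac{100}{9}} + 6\right)\right)^{2} = \left(-41 + \left(\sqrt{\frac{325}{9}} + 6\right)\right)^{2} = \left(-41 + \left(\frac{5 \sqrt{13}}{3} + 6\right)\right)^{2} = \left(-41 + \left(6 + \frac{5 \sqrt{13}}{3}\right)\right)^{2} = \left(-35 + \frac{5 \sqrt{13}}{3}\right)^{2}$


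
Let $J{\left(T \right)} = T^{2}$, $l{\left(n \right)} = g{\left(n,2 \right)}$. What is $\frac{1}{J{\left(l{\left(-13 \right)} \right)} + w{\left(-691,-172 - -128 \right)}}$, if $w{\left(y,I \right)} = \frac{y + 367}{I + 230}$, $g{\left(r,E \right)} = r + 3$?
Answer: $\frac{31}{3046} \approx 0.010177$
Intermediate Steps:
$g{\left(r,E \right)} = 3 + r$
$l{\left(n \right)} = 3 + n$
$w{\left(y,I \right)} = \frac{367 + y}{230 + I}$
$\frac{1}{J{\left(l{\left(-13 \right)} \right)} + w{\left(-691,-172 - -128 \right)}} = \frac{1}{\left(3 - 13\right)^{2} + \frac{367 - 691}{230 - 44}} = \frac{1}{\left(-10\right)^{2} + \frac{1}{230 + \left(-172 + 128\right)} \left(-324\right)} = \frac{1}{100 + \frac{1}{230 - 44} \left(-324\right)} = \frac{1}{100 + \frac{1}{186} \left(-324\right)} = \frac{1}{100 - \frac{54}{31}} = \frac{1}{\frac{3046}{31}} = \frac{31}{3046}$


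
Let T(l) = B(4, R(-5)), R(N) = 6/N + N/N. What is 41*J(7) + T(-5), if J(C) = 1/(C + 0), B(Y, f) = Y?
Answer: 69/7 ≈ 9.8571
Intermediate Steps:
R(N) = 1 + 6/N (R(N) = 6/N + 1 = 1 + 6/N)
T(l) = 4
J(C) = 1/C
41*J(7) + T(-5) = 41/7 + 4 = 69/7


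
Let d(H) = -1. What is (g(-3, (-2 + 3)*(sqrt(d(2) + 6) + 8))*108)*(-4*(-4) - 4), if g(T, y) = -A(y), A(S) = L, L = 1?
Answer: -1296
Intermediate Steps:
A(S) = 1
g(T, y) = -1 (g(T, y) = -1*1 = -1)
(g(-3, (-2 + 3)*(sqrt(d(2) + 6) + 8))*108)*(-4*(-4) - 4) = (-1*108)*(-4*(-4) - 4) = -108*(16 - 4) = -108*12 = -1296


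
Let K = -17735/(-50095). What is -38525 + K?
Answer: -385978428/10019 ≈ -38525.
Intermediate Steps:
K = 3547/10019 (K = -17735*(-1/50095) = 3547/10019 ≈ 0.35403)
-38525 + K = -38525 + 3547/10019 = -385978428/10019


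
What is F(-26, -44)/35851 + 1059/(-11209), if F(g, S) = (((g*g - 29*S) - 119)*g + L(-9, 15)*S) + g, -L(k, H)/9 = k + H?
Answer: -545823581/401853859 ≈ -1.3583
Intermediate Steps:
L(k, H) = -9*H - 9*k (L(k, H) = -9*(k + H) = -9*(H + k) = -9*H - 9*k)
F(g, S) = g - 54*S + g*(-119 + g**2 - 29*S) (F(g, S) = (((g*g - 29*S) - 119)*g + (-9*15 - 9*(-9))*S) + g = (((g**2 - 29*S) - 119)*g + (-135 + 81)*S) + g = ((-119 + g**2 - 29*S)*g - 54*S) + g = (g*(-119 + g**2 - 29*S) - 54*S) + g = (-54*S + g*(-119 + g**2 - 29*S)) + g = g - 54*S + g*(-119 + g**2 - 29*S))
F(-26, -44)/35851 + 1059/(-11209) = ((-26)**3 - 118*(-26) - 54*(-44) - 29*(-44)*(-26))/35851 + 1059/(-11209) = (-17576 + 3068 + 2376 - 33176)*(1/35851) + 1059*(-1/11209) = -45308*1/35851 - 1059/11209 = -45308/35851 - 1059/11209 = -545823581/401853859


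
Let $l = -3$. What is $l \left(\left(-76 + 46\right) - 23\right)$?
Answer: $159$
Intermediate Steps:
$l \left(\left(-76 + 46\right) - 23\right) = - 3 \left(\left(-76 + 46\right) - 23\right) = - 3 \left(-30 - 23\right) = \left(-3\right) \left(-53\right) = 159$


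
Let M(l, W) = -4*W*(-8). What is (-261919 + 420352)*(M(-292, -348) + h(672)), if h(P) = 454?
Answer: -1692381306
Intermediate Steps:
M(l, W) = 32*W
(-261919 + 420352)*(M(-292, -348) + h(672)) = (-261919 + 420352)*(32*(-348) + 454) = 158433*(-11136 + 454) = 158433*(-10682) = -1692381306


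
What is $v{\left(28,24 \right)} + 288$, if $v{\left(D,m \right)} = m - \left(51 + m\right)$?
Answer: $237$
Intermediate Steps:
$v{\left(D,m \right)} = -51$
$v{\left(28,24 \right)} + 288 = -51 + 288 = 237$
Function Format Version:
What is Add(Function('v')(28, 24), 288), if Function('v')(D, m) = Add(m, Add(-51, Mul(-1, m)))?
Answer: 237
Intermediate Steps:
Function('v')(D, m) = -51
Add(Function('v')(28, 24), 288) = Add(-51, 288) = 237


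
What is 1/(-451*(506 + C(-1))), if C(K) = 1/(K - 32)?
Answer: -3/684577 ≈ -4.3823e-6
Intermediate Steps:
C(K) = 1/(-32 + K)
1/(-451*(506 + C(-1))) = 1/(-451*(506 + 1/(-32 - 1))) = 1/(-451*(506 + 1/(-33))) = 1/(-451*(506 - 1/33)) = 1/(-451*16697/33) = 1/(-684577/3) = -3/684577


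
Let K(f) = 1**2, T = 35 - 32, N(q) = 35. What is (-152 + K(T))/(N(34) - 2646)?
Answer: 151/2611 ≈ 0.057832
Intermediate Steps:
T = 3
K(f) = 1
(-152 + K(T))/(N(34) - 2646) = (-152 + 1)/(35 - 2646) = -151/(-2611) = -151*(-1/2611) = 151/2611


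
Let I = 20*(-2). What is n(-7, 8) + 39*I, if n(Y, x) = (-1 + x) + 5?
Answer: -1548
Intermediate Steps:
n(Y, x) = 4 + x
I = -40
n(-7, 8) + 39*I = (4 + 8) + 39*(-40) = 12 - 1560 = -1548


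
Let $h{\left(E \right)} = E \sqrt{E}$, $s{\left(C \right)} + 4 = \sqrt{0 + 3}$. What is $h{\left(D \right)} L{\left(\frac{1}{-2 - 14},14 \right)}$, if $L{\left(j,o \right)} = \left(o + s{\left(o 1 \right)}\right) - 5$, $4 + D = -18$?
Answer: $22 i \sqrt{22} \left(-5 - \sqrt{3}\right) \approx - 694.67 i$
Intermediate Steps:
$D = -22$ ($D = -4 - 18 = -22$)
$s{\left(C \right)} = -4 + \sqrt{3}$ ($s{\left(C \right)} = -4 + \sqrt{0 + 3} = -4 + \sqrt{3}$)
$L{\left(j,o \right)} = -9 + o + \sqrt{3}$ ($L{\left(j,o \right)} = \left(o - \left(4 - \sqrt{3}\right)\right) - 5 = \left(-4 + o + \sqrt{3}\right) - 5 = -9 + o + \sqrt{3}$)
$h{\left(E \right)} = E^{\frac{3}{2}}$
$h{\left(D \right)} L{\left(\frac{1}{-2 - 14},14 \right)} = \left(-22\right)^{\frac{3}{2}} \left(-9 + 14 + \sqrt{3}\right) = - 22 i \sqrt{22} \left(5 + \sqrt{3}\right)$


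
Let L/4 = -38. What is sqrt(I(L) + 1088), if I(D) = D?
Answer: 6*sqrt(26) ≈ 30.594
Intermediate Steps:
L = -152 (L = 4*(-38) = -152)
sqrt(I(L) + 1088) = sqrt(-152 + 1088) = sqrt(936) = 6*sqrt(26)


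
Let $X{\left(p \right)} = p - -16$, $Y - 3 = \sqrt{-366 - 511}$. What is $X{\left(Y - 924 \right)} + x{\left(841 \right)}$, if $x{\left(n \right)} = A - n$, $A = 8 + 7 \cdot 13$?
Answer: $-1647 + i \sqrt{877} \approx -1647.0 + 29.614 i$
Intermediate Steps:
$A = 99$ ($A = 8 + 91 = 99$)
$x{\left(n \right)} = 99 - n$
$Y = 3 + i \sqrt{877}$ ($Y = 3 + \sqrt{-366 - 511} = 3 + \sqrt{-877} = 3 + i \sqrt{877} \approx 3.0 + 29.614 i$)
$X{\left(p \right)} = 16 + p$ ($X{\left(p \right)} = p + 16 = 16 + p$)
$X{\left(Y - 924 \right)} + x{\left(841 \right)} = \left(16 + \left(\left(3 + i \sqrt{877}\right) - 924\right)\right) + \left(99 - 841\right) = \left(16 - \left(921 - i \sqrt{877}\right)\right) + \left(99 - 841\right) = \left(16 - \left(921 - i \sqrt{877}\right)\right) - 742 = \left(-905 + i \sqrt{877}\right) - 742 = -1647 + i \sqrt{877}$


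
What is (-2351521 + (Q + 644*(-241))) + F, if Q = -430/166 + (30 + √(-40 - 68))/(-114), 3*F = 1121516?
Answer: -10090698743/4731 - I*√3/19 ≈ -2.1329e+6 - 0.091161*I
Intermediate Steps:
F = 1121516/3 (F = (⅓)*1121516 = 1121516/3 ≈ 3.7384e+5)
Q = -4500/1577 - I*√3/19 (Q = -430*1/166 + (30 + √(-108))*(-1/114) = -215/83 + (30 + 6*I*√3)*(-1/114) = -215/83 + (-5/19 - I*√3/19) = -4500/1577 - I*√3/19 ≈ -2.8535 - 0.091161*I)
(-2351521 + (Q + 644*(-241))) + F = (-2351521 + ((-4500/1577 - I*√3/19) + 644*(-241))) + 1121516/3 = (-2351521 + ((-4500/1577 - I*√3/19) - 155204)) + 1121516/3 = (-2351521 + (-244761208/1577 - I*√3/19)) + 1121516/3 = (-3953109825/1577 - I*√3/19) + 1121516/3 = -10090698743/4731 - I*√3/19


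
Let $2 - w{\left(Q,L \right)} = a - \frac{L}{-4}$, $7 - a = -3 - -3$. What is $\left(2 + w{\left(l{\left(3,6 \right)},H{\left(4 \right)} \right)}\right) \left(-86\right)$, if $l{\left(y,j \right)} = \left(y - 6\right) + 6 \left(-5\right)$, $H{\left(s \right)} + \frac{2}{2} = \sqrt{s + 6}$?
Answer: $\frac{473}{2} + \frac{43 \sqrt{10}}{2} \approx 304.49$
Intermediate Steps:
$a = 7$ ($a = 7 - \left(-3 - -3\right) = 7 - \left(-3 + 3\right) = 7 - 0 = 7 + 0 = 7$)
$H{\left(s \right)} = -1 + \sqrt{6 + s}$ ($H{\left(s \right)} = -1 + \sqrt{s + 6} = -1 + \sqrt{6 + s}$)
$l{\left(y,j \right)} = -36 + y$ ($l{\left(y,j \right)} = \left(y - 6\right) - 30 = \left(-6 + y\right) - 30 = -36 + y$)
$w{\left(Q,L \right)} = -5 - \frac{L}{4}$ ($w{\left(Q,L \right)} = 2 - \left(7 - \frac{L}{-4}\right) = 2 - \left(7 - L \left(- \frac{1}{4}\right)\right) = 2 - \left(7 - - \frac{L}{4}\right) = 2 - \left(7 + \frac{L}{4}\right) = -5 - \frac{L}{4}$)
$\left(2 + w{\left(l{\left(3,6 \right)},H{\left(4 \right)} \right)}\right) \left(-86\right) = \left(2 - \left(5 + \frac{-1 + \sqrt{6 + 4}}{4}\right)\right) \left(-86\right) = \left(2 - \left(5 + \frac{-1 + \sqrt{10}}{4}\right)\right) \left(-86\right) = \left(2 - \left(\frac{19}{4} + \frac{\sqrt{10}}{4}\right)\right) \left(-86\right) = \left(- \frac{11}{4} - \frac{\sqrt{10}}{4}\right) \left(-86\right) = \frac{473}{2} + \frac{43 \sqrt{10}}{2}$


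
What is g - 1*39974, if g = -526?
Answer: -40500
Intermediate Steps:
g - 1*39974 = -526 - 1*39974 = -526 - 39974 = -40500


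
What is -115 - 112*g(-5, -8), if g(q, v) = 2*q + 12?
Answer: -339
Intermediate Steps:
g(q, v) = 12 + 2*q
-115 - 112*g(-5, -8) = -115 - 112*(12 + 2*(-5)) = -115 - 112*(12 - 10) = -115 - 112*2 = -115 - 224 = -339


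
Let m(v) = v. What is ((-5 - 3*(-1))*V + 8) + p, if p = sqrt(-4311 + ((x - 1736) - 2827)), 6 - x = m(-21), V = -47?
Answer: 102 + 3*I*sqrt(983) ≈ 102.0 + 94.058*I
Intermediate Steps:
x = 27 (x = 6 - 1*(-21) = 6 + 21 = 27)
p = 3*I*sqrt(983) (p = sqrt(-4311 + ((27 - 1736) - 2827)) = sqrt(-4311 + (-1709 - 2827)) = sqrt(-4311 - 4536) = sqrt(-8847) = 3*I*sqrt(983) ≈ 94.058*I)
((-5 - 3*(-1))*V + 8) + p = ((-5 - 3*(-1))*(-47) + 8) + 3*I*sqrt(983) = ((-5 + 3)*(-47) + 8) + 3*I*sqrt(983) = (-2*(-47) + 8) + 3*I*sqrt(983) = (94 + 8) + 3*I*sqrt(983) = 102 + 3*I*sqrt(983)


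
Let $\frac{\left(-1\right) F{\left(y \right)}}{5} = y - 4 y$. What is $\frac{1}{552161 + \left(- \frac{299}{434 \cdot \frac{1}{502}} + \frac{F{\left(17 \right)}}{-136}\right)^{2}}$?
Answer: $\frac{3013696}{2028435097665} \approx 1.4857 \cdot 10^{-6}$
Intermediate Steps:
$F{\left(y \right)} = 15 y$ ($F{\left(y \right)} = - 5 \left(y - 4 y\right) = - 5 \left(- 3 y\right) = 15 y$)
$\frac{1}{552161 + \left(- \frac{299}{434 \cdot \frac{1}{502}} + \frac{F{\left(17 \right)}}{-136}\right)^{2}} = \frac{1}{552161 + \left(- \frac{299}{434 \cdot \frac{1}{502}} + \frac{15 \cdot 17}{-136}\right)^{2}} = \frac{1}{552161 + \left(- \frac{299}{434 \cdot \frac{1}{502}} + 255 \left(- \frac{1}{136}\right)\right)^{2}} = \frac{1}{552161 + \left(- \frac{299}{\frac{217}{251}} - \frac{15}{8}\right)^{2}} = \frac{1}{552161 + \left(\left(-299\right) \frac{251}{217} - \frac{15}{8}\right)^{2}} = \frac{1}{552161 + \left(- \frac{75049}{217} - \frac{15}{8}\right)^{2}} = \frac{1}{552161 + \left(- \frac{603647}{1736}\right)^{2}} = \frac{1}{552161 + \frac{364389700609}{3013696}} = \frac{1}{\frac{2028435097665}{3013696}} = \frac{3013696}{2028435097665}$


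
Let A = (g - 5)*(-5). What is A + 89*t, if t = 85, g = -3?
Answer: 7605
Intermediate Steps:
A = 40 (A = (-3 - 5)*(-5) = -8*(-5) = 40)
A + 89*t = 40 + 89*85 = 40 + 7565 = 7605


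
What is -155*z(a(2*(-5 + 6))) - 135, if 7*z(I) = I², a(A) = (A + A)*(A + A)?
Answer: -40625/7 ≈ -5803.6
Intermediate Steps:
a(A) = 4*A² (a(A) = (2*A)*(2*A) = 4*A²)
z(I) = I²/7
-155*z(a(2*(-5 + 6))) - 135 = -155*(4*(2*(-5 + 6))²)²/7 - 135 = -155*(4*(2*1)²)²/7 - 135 = -155*(4*2²)²/7 - 135 = -155*(4*4)²/7 - 135 = -155*16²/7 - 135 = -155*256/7 - 135 = -39680/7 - 135 = -40625/7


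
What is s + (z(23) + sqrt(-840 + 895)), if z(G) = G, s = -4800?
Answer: -4777 + sqrt(55) ≈ -4769.6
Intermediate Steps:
s + (z(23) + sqrt(-840 + 895)) = -4800 + (23 + sqrt(-840 + 895)) = -4800 + (23 + sqrt(55)) = -4777 + sqrt(55)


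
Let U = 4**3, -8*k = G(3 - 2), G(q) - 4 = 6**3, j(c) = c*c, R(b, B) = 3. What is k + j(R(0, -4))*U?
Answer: 1097/2 ≈ 548.50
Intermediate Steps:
j(c) = c**2
G(q) = 220 (G(q) = 4 + 6**3 = 4 + 216 = 220)
k = -55/2 (k = -1/8*220 = -55/2 ≈ -27.500)
U = 64
k + j(R(0, -4))*U = -55/2 + 3**2*64 = -55/2 + 9*64 = -55/2 + 576 = 1097/2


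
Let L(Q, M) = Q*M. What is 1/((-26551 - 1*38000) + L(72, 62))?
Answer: -1/60087 ≈ -1.6643e-5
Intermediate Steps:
L(Q, M) = M*Q
1/((-26551 - 1*38000) + L(72, 62)) = 1/((-26551 - 1*38000) + 62*72) = 1/((-26551 - 38000) + 4464) = 1/(-64551 + 4464) = 1/(-60087) = -1/60087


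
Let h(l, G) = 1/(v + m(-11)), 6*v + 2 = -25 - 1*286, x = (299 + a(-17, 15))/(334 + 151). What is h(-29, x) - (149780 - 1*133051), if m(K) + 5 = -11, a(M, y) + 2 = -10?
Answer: -6842167/409 ≈ -16729.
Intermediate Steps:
a(M, y) = -12 (a(M, y) = -2 - 10 = -12)
x = 287/485 (x = (299 - 12)/(334 + 151) = 287/485 ≈ 0.59175)
m(K) = -16 (m(K) = -5 - 11 = -16)
v = -313/6 (v = -⅓ + (-25 - 1*286)/6 = -⅓ + (-25 - 286)/6 = -⅓ + (⅙)*(-311) = -⅓ - 311/6 = -313/6 ≈ -52.167)
h(l, G) = -6/409 (h(l, G) = 1/(-313/6 - 16) = 1/(-409/6) = -6/409)
h(-29, x) - (149780 - 1*133051) = -6/409 - (149780 - 1*133051) = -6/409 - (149780 - 133051) = -6/409 - 1*16729 = -6/409 - 16729 = -6842167/409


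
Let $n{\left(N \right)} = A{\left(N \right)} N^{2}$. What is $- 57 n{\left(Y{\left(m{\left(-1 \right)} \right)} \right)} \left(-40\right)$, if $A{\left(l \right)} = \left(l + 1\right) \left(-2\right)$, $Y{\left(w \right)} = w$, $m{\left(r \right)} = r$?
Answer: $0$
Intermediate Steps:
$A{\left(l \right)} = -2 - 2 l$ ($A{\left(l \right)} = \left(1 + l\right) \left(-2\right) = -2 - 2 l$)
$n{\left(N \right)} = N^{2} \left(-2 - 2 N\right)$ ($n{\left(N \right)} = \left(-2 - 2 N\right) N^{2} = N^{2} \left(-2 - 2 N\right)$)
$- 57 n{\left(Y{\left(m{\left(-1 \right)} \right)} \right)} \left(-40\right) = - 57 \cdot 2 \left(-1\right)^{2} \left(-1 - -1\right) \left(-40\right) = - 57 \cdot 2 \cdot 1 \left(-1 + 1\right) \left(-40\right) = - 57 \cdot 2 \cdot 1 \cdot 0 \left(-40\right) = \left(-57\right) 0 \left(-40\right) = 0 \left(-40\right) = 0$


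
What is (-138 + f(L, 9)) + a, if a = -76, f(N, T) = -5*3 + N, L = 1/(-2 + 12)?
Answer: -2289/10 ≈ -228.90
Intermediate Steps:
L = ⅒ (L = 1/10 = ⅒ ≈ 0.10000)
f(N, T) = -15 + N
(-138 + f(L, 9)) + a = (-138 + (-15 + ⅒)) - 76 = (-138 - 149/10) - 76 = -1529/10 - 76 = -2289/10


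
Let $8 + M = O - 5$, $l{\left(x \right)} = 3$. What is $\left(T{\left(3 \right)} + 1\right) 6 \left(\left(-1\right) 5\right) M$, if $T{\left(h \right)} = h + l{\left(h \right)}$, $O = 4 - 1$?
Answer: $2100$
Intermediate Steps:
$O = 3$
$T{\left(h \right)} = 3 + h$ ($T{\left(h \right)} = h + 3 = 3 + h$)
$M = -10$ ($M = -8 + \left(3 - 5\right) = -8 - 2 = -10$)
$\left(T{\left(3 \right)} + 1\right) 6 \left(\left(-1\right) 5\right) M = \left(\left(3 + 3\right) + 1\right) 6 \left(\left(-1\right) 5\right) \left(-10\right) = \left(6 + 1\right) 6 \left(-5\right) \left(-10\right) = 7 \cdot 6 \left(-5\right) \left(-10\right) = 42 \left(-5\right) \left(-10\right) = \left(-210\right) \left(-10\right) = 2100$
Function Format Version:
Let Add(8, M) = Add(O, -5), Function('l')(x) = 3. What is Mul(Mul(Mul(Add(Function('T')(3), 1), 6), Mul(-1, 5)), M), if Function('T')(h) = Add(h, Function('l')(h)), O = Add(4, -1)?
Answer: 2100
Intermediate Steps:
O = 3
Function('T')(h) = Add(3, h) (Function('T')(h) = Add(h, 3) = Add(3, h))
M = -10 (M = Add(-8, Add(3, -5)) = Add(-8, -2) = -10)
Mul(Mul(Mul(Add(Function('T')(3), 1), 6), Mul(-1, 5)), M) = Mul(Mul(Mul(Add(Add(3, 3), 1), 6), Mul(-1, 5)), -10) = Mul(Mul(Mul(Add(6, 1), 6), -5), -10) = Mul(Mul(Mul(7, 6), -5), -10) = Mul(Mul(42, -5), -10) = Mul(-210, -10) = 2100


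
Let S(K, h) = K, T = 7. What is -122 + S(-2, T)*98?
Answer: -318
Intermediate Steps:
-122 + S(-2, T)*98 = -122 - 2*98 = -122 - 196 = -318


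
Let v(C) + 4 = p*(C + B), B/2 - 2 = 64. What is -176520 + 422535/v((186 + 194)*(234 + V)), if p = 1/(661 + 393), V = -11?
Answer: -6896022615/40328 ≈ -1.7100e+5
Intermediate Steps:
B = 132 (B = 4 + 2*64 = 4 + 128 = 132)
p = 1/1054 ≈ 0.00094877
v(C) = -2042/527 + C/1054 (v(C) = -4 + (C + 132)/1054 = -4 + (132 + C)/1054 = -4 + (66/527 + C/1054) = -2042/527 + C/1054)
-176520 + 422535/v((186 + 194)*(234 + V)) = -176520 + 422535/(-2042/527 + ((186 + 194)*(234 - 11))/1054) = -176520 + 422535/(-2042/527 + (380*223)/1054) = -176520 + 422535/(-2042/527 + (1/1054)*84740) = -176520 + 422535/(-2042/527 + 42370/527) = -176520 + 422535/(40328/527) = -176520 + 422535*(527/40328) = -176520 + 222675945/40328 = -6896022615/40328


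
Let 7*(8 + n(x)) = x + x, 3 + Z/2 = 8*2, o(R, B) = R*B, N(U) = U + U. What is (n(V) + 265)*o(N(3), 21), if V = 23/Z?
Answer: 421380/13 ≈ 32414.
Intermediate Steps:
N(U) = 2*U
o(R, B) = B*R
Z = 26 (Z = -6 + 2*(8*2) = -6 + 2*16 = -6 + 32 = 26)
V = 23/26 ≈ 0.88461
n(x) = -8 + 2*x/7 (n(x) = -8 + (x + x)/7 = -8 + (2*x)/7 = -8 + 2*x/7)
(n(V) + 265)*o(N(3), 21) = ((-8 + (2/7)*(23/26)) + 265)*(21*(2*3)) = ((-8 + 23/91) + 265)*(21*6) = (-705/91 + 265)*126 = (23410/91)*126 = 421380/13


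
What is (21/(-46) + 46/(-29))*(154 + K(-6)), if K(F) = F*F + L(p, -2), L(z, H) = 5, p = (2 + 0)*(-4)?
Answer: -531375/1334 ≈ -398.33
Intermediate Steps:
p = -8 (p = 2*(-4) = -8)
K(F) = 5 + F² (K(F) = F*F + 5 = F² + 5 = 5 + F²)
(21/(-46) + 46/(-29))*(154 + K(-6)) = (21/(-46) + 46/(-29))*(154 + (5 + (-6)²)) = (21*(-1/46) + 46*(-1/29))*(154 + (5 + 36)) = (-21/46 - 46/29)*(154 + 41) = -2725/1334*195 = -531375/1334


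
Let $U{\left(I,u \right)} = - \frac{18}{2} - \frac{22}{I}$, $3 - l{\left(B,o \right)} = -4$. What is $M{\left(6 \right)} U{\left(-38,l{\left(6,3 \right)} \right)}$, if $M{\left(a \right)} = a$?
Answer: $- \frac{960}{19} \approx -50.526$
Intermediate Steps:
$l{\left(B,o \right)} = 7$ ($l{\left(B,o \right)} = 3 - -4 = 3 + 4 = 7$)
$U{\left(I,u \right)} = -9 - \frac{22}{I}$ ($U{\left(I,u \right)} = \left(-18\right) \frac{1}{2} - \frac{22}{I} = -9 - \frac{22}{I}$)
$M{\left(6 \right)} U{\left(-38,l{\left(6,3 \right)} \right)} = 6 \left(-9 - \frac{22}{-38}\right) = 6 \left(-9 - - \frac{11}{19}\right) = 6 \left(-9 + \frac{11}{19}\right) = 6 \left(- \frac{160}{19}\right) = - \frac{960}{19}$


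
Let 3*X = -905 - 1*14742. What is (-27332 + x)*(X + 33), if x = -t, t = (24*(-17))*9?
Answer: 367865680/3 ≈ 1.2262e+8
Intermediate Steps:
X = -15647/3 (X = (-905 - 1*14742)/3 = (-905 - 14742)/3 = (⅓)*(-15647) = -15647/3 ≈ -5215.7)
t = -3672 (t = -408*9 = -3672)
x = 3672 (x = -1*(-3672) = 3672)
(-27332 + x)*(X + 33) = (-27332 + 3672)*(-15647/3 + 33) = -23660*(-15548/3) = 367865680/3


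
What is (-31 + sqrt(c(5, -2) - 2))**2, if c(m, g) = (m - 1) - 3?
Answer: (31 - I)**2 ≈ 960.0 - 62.0*I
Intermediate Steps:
c(m, g) = -4 + m (c(m, g) = (-1 + m) - 3 = -4 + m)
(-31 + sqrt(c(5, -2) - 2))**2 = (-31 + sqrt((-4 + 5) - 2))**2 = (-31 + sqrt(1 - 2))**2 = (-31 + sqrt(-1))**2 = (-31 + I)**2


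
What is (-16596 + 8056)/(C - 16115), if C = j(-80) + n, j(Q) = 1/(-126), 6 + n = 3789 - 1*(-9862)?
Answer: 1076040/311221 ≈ 3.4575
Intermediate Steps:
n = 13645 (n = -6 + (3789 - 1*(-9862)) = -6 + (3789 + 9862) = -6 + 13651 = 13645)
j(Q) = -1/126
C = 1719269/126 (C = -1/126 + 13645 = 1719269/126 ≈ 13645.)
(-16596 + 8056)/(C - 16115) = (-16596 + 8056)/(1719269/126 - 16115) = -8540/(-311221/126) = -8540*(-126/311221) = 1076040/311221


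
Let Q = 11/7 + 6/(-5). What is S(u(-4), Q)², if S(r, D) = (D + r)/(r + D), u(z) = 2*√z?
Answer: 1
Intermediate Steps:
Q = 13/35 (Q = 11*(⅐) + 6*(-⅕) = 11/7 - 6/5 = 13/35 ≈ 0.37143)
S(r, D) = 1 (S(r, D) = (D + r)/(D + r) = 1)
S(u(-4), Q)² = 1² = 1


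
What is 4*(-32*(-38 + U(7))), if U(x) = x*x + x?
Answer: -2304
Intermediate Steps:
U(x) = x + x² (U(x) = x² + x = x + x²)
4*(-32*(-38 + U(7))) = 4*(-32*(-38 + 7*(1 + 7))) = 4*(-32*(-38 + 7*8)) = 4*(-32*(-38 + 56)) = 4*(-32*18) = 4*(-576) = -2304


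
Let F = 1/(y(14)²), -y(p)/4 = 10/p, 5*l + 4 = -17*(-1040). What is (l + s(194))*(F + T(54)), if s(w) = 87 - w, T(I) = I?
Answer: 371085509/2000 ≈ 1.8554e+5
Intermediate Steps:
l = 17676/5 (l = -⅘ + (-17*(-1040))/5 = -⅘ + (⅕)*17680 = -⅘ + 3536 = 17676/5 ≈ 3535.2)
y(p) = -40/p
F = 49/400 (F = 1/((-40/14)²) = 1/((-40*1/14)²) = 1/((-20/7)²) = 1/(400/49) = 49/400 ≈ 0.12250)
(l + s(194))*(F + T(54)) = (17676/5 + (87 - 1*194))*(49/400 + 54) = (17676/5 + (87 - 194))*(21649/400) = (17676/5 - 107)*(21649/400) = (17141/5)*(21649/400) = 371085509/2000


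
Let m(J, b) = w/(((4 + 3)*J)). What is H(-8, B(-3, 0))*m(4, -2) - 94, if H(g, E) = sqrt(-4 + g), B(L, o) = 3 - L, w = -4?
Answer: -94 - 2*I*sqrt(3)/7 ≈ -94.0 - 0.49487*I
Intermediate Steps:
m(J, b) = -4/(7*J) (m(J, b) = -4*1/(J*(4 + 3)) = -4*1/(7*J) = -4/(7*J))
H(-8, B(-3, 0))*m(4, -2) - 94 = sqrt(-4 - 8)*(-4/7/4) - 94 = sqrt(-12)*(-4/7*1/4) - 94 = (2*I*sqrt(3))*(-1/7) - 94 = -2*I*sqrt(3)/7 - 94 = -94 - 2*I*sqrt(3)/7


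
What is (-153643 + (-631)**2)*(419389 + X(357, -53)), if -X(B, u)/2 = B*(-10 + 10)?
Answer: 102548159502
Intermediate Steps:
X(B, u) = 0 (X(B, u) = -2*B*(-10 + 10) = -2*B*0 = -2*0 = 0)
(-153643 + (-631)**2)*(419389 + X(357, -53)) = (-153643 + (-631)**2)*(419389 + 0) = (-153643 + 398161)*419389 = 244518*419389 = 102548159502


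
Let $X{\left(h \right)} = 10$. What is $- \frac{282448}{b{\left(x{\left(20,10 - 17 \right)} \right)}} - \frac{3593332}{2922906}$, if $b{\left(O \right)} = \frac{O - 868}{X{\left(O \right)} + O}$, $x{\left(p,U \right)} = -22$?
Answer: $- \frac{2477506378034}{650346585} \approx -3809.5$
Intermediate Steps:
$b{\left(O \right)} = \frac{-868 + O}{10 + O}$ ($b{\left(O \right)} = \frac{O - 868}{10 + O} = \frac{-868 + O}{10 + O}$)
$- \frac{282448}{b{\left(x{\left(20,10 - 17 \right)} \right)}} - \frac{3593332}{2922906} = - \frac{282448}{\frac{1}{10 - 22} \left(-868 - 22\right)} - \frac{3593332}{2922906} = - \frac{282448}{\frac{1}{-12} \left(-890\right)} - \frac{1796666}{1461453} = - \frac{282448}{\left(- \frac{1}{12}\right) \left(-890\right)} - \frac{1796666}{1461453} = - \frac{282448}{\frac{445}{6}} - \frac{1796666}{1461453} = \left(-282448\right) \frac{6}{445} - \frac{1796666}{1461453} = - \frac{1694688}{445} - \frac{1796666}{1461453} = - \frac{2477506378034}{650346585}$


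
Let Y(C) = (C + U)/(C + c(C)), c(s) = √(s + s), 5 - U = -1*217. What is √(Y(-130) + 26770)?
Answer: √2*√((870002 - 13385*I*√65)/(65 - I*√65)) ≈ 163.61 - 0.00026419*I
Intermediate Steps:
U = 222 (U = 5 - (-1)*217 = 5 - 1*(-217) = 5 + 217 = 222)
c(s) = √2*√s (c(s) = √(2*s) = √2*√s)
Y(C) = (222 + C)/(C + √2*√C) (Y(C) = (C + 222)/(C + √2*√C) = (222 + C)/(C + √2*√C))
√(Y(-130) + 26770) = √((222 - 130)/(-130 + √2*√(-130)) + 26770) = √(92/(-130 + √2*(I*√130)) + 26770) = √(92/(-130 + 2*I*√65) + 26770) = √(26770 + 92/(-130 + 2*I*√65))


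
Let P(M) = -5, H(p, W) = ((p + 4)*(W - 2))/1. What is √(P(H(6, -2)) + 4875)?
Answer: √4870 ≈ 69.785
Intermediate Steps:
H(p, W) = (-2 + W)*(4 + p) (H(p, W) = ((4 + p)*(-2 + W))*1 = ((-2 + W)*(4 + p))*1 = (-2 + W)*(4 + p))
√(P(H(6, -2)) + 4875) = √(-5 + 4875) = √4870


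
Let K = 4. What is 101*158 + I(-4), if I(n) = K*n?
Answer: 15942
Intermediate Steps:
I(n) = 4*n
101*158 + I(-4) = 101*158 + 4*(-4) = 15958 - 16 = 15942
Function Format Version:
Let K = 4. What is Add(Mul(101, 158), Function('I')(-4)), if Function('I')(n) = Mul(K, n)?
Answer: 15942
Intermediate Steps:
Function('I')(n) = Mul(4, n)
Add(Mul(101, 158), Function('I')(-4)) = Add(Mul(101, 158), Mul(4, -4)) = Add(15958, -16) = 15942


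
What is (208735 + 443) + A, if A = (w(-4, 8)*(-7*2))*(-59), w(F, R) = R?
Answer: 215786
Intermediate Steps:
A = 6608 (A = (8*(-7*2))*(-59) = (8*(-14))*(-59) = -112*(-59) = 6608)
(208735 + 443) + A = (208735 + 443) + 6608 = 209178 + 6608 = 215786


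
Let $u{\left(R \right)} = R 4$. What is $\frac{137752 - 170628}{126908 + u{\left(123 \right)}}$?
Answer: $- \frac{8219}{31850} \approx -0.25805$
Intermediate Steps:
$u{\left(R \right)} = 4 R$
$\frac{137752 - 170628}{126908 + u{\left(123 \right)}} = \frac{137752 - 170628}{126908 + 4 \cdot 123} = - \frac{32876}{126908 + 492} = - \frac{32876}{127400} = \left(-32876\right) \frac{1}{127400} = - \frac{8219}{31850}$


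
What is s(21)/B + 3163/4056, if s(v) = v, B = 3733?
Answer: 11892655/15141048 ≈ 0.78546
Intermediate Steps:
s(21)/B + 3163/4056 = 21/3733 + 3163/4056 = 11892655/15141048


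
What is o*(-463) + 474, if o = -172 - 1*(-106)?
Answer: 31032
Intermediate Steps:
o = -66 (o = -172 + 106 = -66)
o*(-463) + 474 = -66*(-463) + 474 = 30558 + 474 = 31032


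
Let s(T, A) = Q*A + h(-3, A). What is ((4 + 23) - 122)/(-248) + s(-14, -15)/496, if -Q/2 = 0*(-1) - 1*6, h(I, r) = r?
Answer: -5/496 ≈ -0.010081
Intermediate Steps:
Q = 12 (Q = -2*(0*(-1) - 1*6) = -2*(0 - 6) = -2*(-6) = 12)
s(T, A) = 13*A (s(T, A) = 12*A + A = 13*A)
((4 + 23) - 122)/(-248) + s(-14, -15)/496 = ((4 + 23) - 122)/(-248) + (13*(-15))/496 = (27 - 122)*(-1/248) - 195*1/496 = -95*(-1/248) - 195/496 = 95/248 - 195/496 = -5/496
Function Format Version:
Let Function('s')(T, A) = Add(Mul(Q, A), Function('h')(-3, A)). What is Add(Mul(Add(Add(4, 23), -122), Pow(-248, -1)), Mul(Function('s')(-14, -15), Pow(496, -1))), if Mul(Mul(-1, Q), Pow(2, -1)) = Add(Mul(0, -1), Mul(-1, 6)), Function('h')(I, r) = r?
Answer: Rational(-5, 496) ≈ -0.010081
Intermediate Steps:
Q = 12 (Q = Mul(-2, Add(Mul(0, -1), Mul(-1, 6))) = Mul(-2, Add(0, -6)) = Mul(-2, -6) = 12)
Function('s')(T, A) = Mul(13, A) (Function('s')(T, A) = Add(Mul(12, A), A) = Mul(13, A))
Add(Mul(Add(Add(4, 23), -122), Pow(-248, -1)), Mul(Function('s')(-14, -15), Pow(496, -1))) = Add(Mul(Add(Add(4, 23), -122), Pow(-248, -1)), Mul(Mul(13, -15), Pow(496, -1))) = Add(Mul(Add(27, -122), Rational(-1, 248)), Mul(-195, Rational(1, 496))) = Add(Mul(-95, Rational(-1, 248)), Rational(-195, 496)) = Add(Rational(95, 248), Rational(-195, 496)) = Rational(-5, 496)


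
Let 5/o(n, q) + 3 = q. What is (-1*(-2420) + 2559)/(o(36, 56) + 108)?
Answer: 263887/5729 ≈ 46.062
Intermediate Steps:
o(n, q) = 5/(-3 + q)
(-1*(-2420) + 2559)/(o(36, 56) + 108) = (-1*(-2420) + 2559)/(5/(-3 + 56) + 108) = (2420 + 2559)/(5/53 + 108) = 4979/(5*(1/53) + 108) = 4979/(5/53 + 108) = 4979/(5729/53) = 4979*(53/5729) = 263887/5729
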